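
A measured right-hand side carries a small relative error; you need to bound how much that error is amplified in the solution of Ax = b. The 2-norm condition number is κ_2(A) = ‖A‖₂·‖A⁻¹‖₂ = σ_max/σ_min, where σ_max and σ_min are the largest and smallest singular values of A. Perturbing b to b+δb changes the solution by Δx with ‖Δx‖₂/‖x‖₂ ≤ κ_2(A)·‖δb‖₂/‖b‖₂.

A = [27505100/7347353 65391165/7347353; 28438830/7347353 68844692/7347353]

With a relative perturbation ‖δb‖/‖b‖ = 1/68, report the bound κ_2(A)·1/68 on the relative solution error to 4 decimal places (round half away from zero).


4.5856

form AᵀA = [1861233742900/64189769449 4466650445460/64189769449; 4466650445460/64189769449 10720090459729/64189769449] with trace 74445705341/379821121 and determinant 150062500/379821121
λ_max, λ_min = (74445705341/379821121 ± √5541935056091115676281/144264083957696641)/2 = 196, 765625/379821121
κ = σ_max/σ_min = 14/(875/19489) = 311.8240
κ_2(A)·‖δb‖/‖b‖ = 4.5856


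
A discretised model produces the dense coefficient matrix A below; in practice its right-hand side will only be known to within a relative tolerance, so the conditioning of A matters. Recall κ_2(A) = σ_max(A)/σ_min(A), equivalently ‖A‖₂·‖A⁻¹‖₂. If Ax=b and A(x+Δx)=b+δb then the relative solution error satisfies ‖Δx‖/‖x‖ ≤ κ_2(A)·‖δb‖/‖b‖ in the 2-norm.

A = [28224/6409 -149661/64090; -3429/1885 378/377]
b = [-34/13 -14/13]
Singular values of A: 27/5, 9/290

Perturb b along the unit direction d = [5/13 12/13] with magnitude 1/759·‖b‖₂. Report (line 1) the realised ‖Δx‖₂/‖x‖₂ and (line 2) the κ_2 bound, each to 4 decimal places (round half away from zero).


from the listed singular values, σ₁ = 27/5, σ_n = 9/290
condition number: (27/5) ÷ (9/290) = 174.0000
perturbation bound = 174.0000·1/759 = 0.2292
solve Ax = b  →  x = [-30.6536 -56.6885]
‖b‖ = 2.8284, ‖x‖ = 64.4455
δb = ε·‖b‖·d = [0.0014 0.0034]; solving A·Δx = δb gives ‖Δx‖ = 0.1201
relative error = 0.0019
tightness: 0.0019 against a bound of 0.2292 (unrounded ratio ≈ 0.0081)

0.0019
0.2292


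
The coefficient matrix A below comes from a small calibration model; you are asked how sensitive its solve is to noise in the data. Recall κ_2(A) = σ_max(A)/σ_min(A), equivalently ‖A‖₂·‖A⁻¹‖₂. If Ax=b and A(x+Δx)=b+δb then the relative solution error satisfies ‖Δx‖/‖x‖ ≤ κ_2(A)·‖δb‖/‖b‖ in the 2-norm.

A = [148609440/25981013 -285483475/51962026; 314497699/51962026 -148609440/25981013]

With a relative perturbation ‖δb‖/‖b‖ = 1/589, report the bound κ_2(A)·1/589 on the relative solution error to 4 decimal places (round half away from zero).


AᵀA = [222649066949761/3210525738436 -53010027514080/802631434609; -53010027514080/802631434609 201949913349025/3210525738436]; tr = 252436968073/1908754898, det = 4372515625/15270039184
λ_max, λ_min = (252436968073/1908754898 ± √15930062454895230298176/910836315159747601)/2 = 529/4, 8265625/3817509796
κ = σ_max/σ_min = (23/2)/(2875/61786) = 247.1440
perturbation bound = 247.1440·1/589 = 0.4196

0.4196


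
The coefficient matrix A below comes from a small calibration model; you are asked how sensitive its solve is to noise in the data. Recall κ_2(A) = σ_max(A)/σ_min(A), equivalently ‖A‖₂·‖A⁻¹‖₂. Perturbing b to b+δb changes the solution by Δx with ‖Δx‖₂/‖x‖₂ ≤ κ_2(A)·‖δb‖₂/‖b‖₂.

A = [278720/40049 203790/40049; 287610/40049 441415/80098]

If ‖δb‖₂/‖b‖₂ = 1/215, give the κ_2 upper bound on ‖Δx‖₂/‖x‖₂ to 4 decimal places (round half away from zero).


0.4015

form AᵀA = [190730500/1907161 143017875/1907161; 143017875/1907161 429213625/7628644] with trace 1192135625/7628644 and determinant 6250000/1907161
λ_max, λ_min = (1192135625/7628644 ± √1420424483994140625/58196209278736)/2 = 625/4, 40000/1907161
κ_2(A) = √(λ_max/λ_min) = √((625/4) / (40000/1907161)) = 86.3125
perturbation bound = 86.3125·1/215 = 0.4015


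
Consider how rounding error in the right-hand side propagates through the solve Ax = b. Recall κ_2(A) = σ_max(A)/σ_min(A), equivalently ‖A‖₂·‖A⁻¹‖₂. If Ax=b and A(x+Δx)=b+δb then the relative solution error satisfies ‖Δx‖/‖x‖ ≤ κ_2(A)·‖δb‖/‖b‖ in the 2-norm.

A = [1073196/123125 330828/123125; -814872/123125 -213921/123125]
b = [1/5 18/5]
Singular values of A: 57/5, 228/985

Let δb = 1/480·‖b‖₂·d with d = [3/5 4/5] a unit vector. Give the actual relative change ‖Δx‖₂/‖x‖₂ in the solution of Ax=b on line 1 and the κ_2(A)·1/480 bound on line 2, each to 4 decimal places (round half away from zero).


σ_max = 57/5, σ_min = 228/985
κ_2(A) = (57/5) / (228/985) = 49.2500
bound on ‖Δx‖/‖x‖: κ·ε = 49.2500·1/480 = 0.1026
solve Ax = b  →  x = [-3.7974 12.3930]
‖b‖ = 3.6056, ‖x‖ = 12.9617
re-solving with b+δb shifts x by Δx of norm 0.0325
relative error = 0.0025
tightness: 0.0025 against a bound of 0.1026 (unrounded ratio ≈ 0.0244)

0.0025
0.1026


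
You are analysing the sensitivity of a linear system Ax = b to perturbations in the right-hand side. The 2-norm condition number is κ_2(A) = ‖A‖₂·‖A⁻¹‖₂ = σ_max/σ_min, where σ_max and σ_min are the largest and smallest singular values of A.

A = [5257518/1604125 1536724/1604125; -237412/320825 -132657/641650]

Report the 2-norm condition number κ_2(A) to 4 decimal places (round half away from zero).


391.2500

form AᵀA = [17281741204/1530765625 5040472122/1530765625; 5040472122/1530765625 5881040809/6123062500] with trace 120012809/9796900 and determinant 2401/2449225
char-poly roots: 49/4 and 196/2449225
κ_2(A) = √(λ_max/λ_min) = √((49/4) / (196/2449225)) = 391.2500


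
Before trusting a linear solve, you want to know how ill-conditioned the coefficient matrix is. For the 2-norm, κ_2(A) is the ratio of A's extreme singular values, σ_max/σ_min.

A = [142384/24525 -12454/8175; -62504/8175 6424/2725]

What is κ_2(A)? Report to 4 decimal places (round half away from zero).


49.0500

AᵀA = [2217358144/24059025 -215479264/8019675; -215479264/8019675 21060484/2673225]; tr = 96276100/962361, det = 4000000/962361
eigenvalues of AᵀA: λ = (tr ± √(tr²−4·det))/2 = 100, 40000/962361
κ = σ_max/σ_min = 10/(200/981) = 49.0500


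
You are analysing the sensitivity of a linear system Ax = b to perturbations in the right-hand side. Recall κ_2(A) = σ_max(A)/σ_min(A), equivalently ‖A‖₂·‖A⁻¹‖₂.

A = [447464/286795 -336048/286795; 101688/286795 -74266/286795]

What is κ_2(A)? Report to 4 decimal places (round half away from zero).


M = AᵀA = [25052288/9786005 -18788976/9786005; -18788976/9786005 14092052/9786005]. tr(M)=7828868/1957201, det(M)=256/1957201
λ_max, λ_min = (7828868/1957201 ± √61289169987600/3830635754401)/2 = 4, 64/1957201
so κ_2 = √(4 / (64/1957201)) = 349.7500

349.7500


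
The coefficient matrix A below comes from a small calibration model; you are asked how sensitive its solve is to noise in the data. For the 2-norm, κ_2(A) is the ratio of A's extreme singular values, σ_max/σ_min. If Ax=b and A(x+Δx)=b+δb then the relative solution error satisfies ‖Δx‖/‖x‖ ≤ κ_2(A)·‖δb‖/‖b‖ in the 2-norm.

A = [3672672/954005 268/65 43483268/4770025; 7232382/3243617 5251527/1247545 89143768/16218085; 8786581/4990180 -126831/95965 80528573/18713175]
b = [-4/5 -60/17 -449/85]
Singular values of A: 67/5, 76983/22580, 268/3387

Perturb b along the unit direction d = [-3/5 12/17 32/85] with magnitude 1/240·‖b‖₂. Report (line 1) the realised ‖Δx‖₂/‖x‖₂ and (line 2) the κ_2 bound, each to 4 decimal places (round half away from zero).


0.0067
0.7056

σ_max = 67/5, σ_min = 268/3387
κ = σ_max/σ_min = (67/5)/(268/3387) = 169.3500
κ_2(A)·‖δb‖/‖b‖ = 0.7056
solve Ax = b  →  x = [46.4275 0.6974 -20.0099]
‖b‖₂ = 6.4031 and ‖x‖₂ = 50.5608
δb = ε·‖b‖·d = [-0.0160 0.0188 0.0100]; solving A·Δx = δb gives ‖Δx‖ = 0.3372
realised ‖Δx‖/‖x‖ = 0.0067
realised/bound (from unrounded values) ≈ 0.0095


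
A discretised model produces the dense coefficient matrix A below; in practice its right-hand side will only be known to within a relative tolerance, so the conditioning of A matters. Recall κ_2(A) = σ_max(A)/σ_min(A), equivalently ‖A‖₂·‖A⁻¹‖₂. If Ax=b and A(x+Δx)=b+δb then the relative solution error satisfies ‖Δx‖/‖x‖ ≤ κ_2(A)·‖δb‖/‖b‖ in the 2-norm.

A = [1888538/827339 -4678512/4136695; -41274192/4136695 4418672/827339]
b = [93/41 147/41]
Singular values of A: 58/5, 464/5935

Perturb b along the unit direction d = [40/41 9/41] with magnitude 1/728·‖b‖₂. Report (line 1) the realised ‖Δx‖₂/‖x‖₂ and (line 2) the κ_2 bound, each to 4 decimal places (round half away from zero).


σ_max = 58/5, σ_min = 464/5935
condition number: (58/5) ÷ (464/5935) = 148.3750
κ_2(A)·‖δb‖/‖b‖ = 0.2038
solve Ax = b  →  x = [17.8296 33.9801]
2-norm of b is 4.2426; of x, 38.3737
with δb = [0.0057 0.0013], A·Δx = δb → ‖Δx‖ = 0.0745
relative error = 0.0019
so the bound overstates the realised error by a factor of ≈ 104.9194 (computed from the unrounded values)

0.0019
0.2038


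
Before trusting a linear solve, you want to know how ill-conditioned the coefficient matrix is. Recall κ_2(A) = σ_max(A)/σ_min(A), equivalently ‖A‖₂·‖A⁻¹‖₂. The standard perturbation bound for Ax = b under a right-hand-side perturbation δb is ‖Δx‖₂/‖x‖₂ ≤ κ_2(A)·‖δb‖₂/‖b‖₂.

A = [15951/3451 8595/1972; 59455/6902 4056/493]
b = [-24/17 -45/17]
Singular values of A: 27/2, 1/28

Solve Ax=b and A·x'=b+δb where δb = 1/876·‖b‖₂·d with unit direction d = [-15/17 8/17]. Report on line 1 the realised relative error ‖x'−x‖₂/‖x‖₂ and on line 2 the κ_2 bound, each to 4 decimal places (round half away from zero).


from the listed singular values, σ₁ = 27/2, σ_n = 1/28
κ = σ_max/σ_min = (27/2)/(1/28) = 378.0000
bound on ‖Δx‖/‖x‖: κ·ε = 378.0000·1/876 = 0.4315
solve Ax = b  →  x = [-0.1609 -0.1533]
‖b‖ = 3.0000, ‖x‖ = 0.2222
with δb = [-0.0030 0.0016], A·Δx = δb → ‖Δx‖ = 0.0959
realised ‖Δx‖/‖x‖ = 0.4315
realised/bound = 1 exactly: the bound is attained for this b and d

0.4315
0.4315


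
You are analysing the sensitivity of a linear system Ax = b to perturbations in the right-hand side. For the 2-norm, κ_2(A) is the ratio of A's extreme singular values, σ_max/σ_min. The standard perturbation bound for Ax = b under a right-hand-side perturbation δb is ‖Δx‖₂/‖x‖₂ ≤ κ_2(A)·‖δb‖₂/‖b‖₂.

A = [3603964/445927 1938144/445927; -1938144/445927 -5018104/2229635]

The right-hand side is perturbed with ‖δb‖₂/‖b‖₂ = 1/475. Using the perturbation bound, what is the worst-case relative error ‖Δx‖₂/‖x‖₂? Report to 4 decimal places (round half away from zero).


AᵀA = [57941033488/688065361 154501087104/3440326805; 154501087104/3440326805 412081044544/17201634025]; tr = 6438086096/59521225, det = 29246464/59521225
solving λ² − 6438086096/59521225·λ + 29246464/59521225 = 0 gives λ = 2704/25, 10816/2380849
κ = σ_max/σ_min = (52/5)/(104/1543) = 154.3000
worst-case relative error ≤ 154.3000 × 1/475 = 0.3248

0.3248


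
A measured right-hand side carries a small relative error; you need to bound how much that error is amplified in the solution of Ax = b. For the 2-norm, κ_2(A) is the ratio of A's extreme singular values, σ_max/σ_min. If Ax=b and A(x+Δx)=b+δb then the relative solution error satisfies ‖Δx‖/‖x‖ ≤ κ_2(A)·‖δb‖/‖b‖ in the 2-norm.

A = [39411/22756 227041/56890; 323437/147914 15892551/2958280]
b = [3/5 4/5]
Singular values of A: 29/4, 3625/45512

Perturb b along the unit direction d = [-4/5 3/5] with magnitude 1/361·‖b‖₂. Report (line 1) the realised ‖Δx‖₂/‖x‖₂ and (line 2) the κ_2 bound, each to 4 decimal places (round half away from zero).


σ_max = 29/4, σ_min = 3625/45512
condition number: (29/4) ÷ (3625/45512) = 91.0240
bound on ‖Δx‖/‖x‖: κ·ε = 91.0240·1/361 = 0.2521
solve Ax = b  →  x = [0.0531 0.1273]
2-norm of b is 1.0000; of x, 0.1379
re-solving with b+δb shifts x by Δx of norm 0.0348
dividing the unrounded norms, ‖Δx‖/‖x‖ = 0.2521
so the bound is sharp here: realised error equals the bound

0.2521
0.2521


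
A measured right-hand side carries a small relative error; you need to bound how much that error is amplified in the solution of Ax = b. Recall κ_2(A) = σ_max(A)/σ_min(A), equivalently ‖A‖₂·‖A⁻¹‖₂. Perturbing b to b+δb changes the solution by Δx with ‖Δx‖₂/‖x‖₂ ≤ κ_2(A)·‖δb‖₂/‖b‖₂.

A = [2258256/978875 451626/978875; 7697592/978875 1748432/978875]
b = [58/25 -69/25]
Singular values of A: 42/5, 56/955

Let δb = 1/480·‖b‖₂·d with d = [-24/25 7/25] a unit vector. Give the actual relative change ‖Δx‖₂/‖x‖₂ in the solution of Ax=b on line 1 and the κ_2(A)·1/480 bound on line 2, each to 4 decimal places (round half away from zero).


σ_max = 42/5, σ_min = 56/955
condition number: (42/5) ÷ (56/955) = 143.2500
bound on ‖Δx‖/‖x‖: κ·ε = 143.2500·1/480 = 0.2984
solve Ax = b  →  x = [10.9981 -49.9652]
‖b‖ = 3.6056, ‖x‖ = 51.1613
re-solving with b+δb shifts x by Δx of norm 0.1281
realised ‖Δx‖/‖x‖ = 0.0025
tightness: 0.0025 against a bound of 0.2984 (unrounded ratio ≈ 0.0084)

0.0025
0.2984


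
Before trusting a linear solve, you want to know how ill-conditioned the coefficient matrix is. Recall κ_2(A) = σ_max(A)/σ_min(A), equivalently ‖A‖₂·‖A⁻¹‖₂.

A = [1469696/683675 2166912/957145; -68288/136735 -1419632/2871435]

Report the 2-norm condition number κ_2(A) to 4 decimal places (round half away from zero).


150.9375

M = AᵀA = [1354305536/278055625 5971936256/1167833625; 5971936256/1167833625 5267688704/980980245]. tr(M)=1493115136/145805625, det(M)=16777216/3645140625
char-poly roots: 256/25 and 65536/145805625
σ_max=√(256/25)=(16/5), σ_min=√(65536/145805625)=(256/12075) → κ = 150.9375


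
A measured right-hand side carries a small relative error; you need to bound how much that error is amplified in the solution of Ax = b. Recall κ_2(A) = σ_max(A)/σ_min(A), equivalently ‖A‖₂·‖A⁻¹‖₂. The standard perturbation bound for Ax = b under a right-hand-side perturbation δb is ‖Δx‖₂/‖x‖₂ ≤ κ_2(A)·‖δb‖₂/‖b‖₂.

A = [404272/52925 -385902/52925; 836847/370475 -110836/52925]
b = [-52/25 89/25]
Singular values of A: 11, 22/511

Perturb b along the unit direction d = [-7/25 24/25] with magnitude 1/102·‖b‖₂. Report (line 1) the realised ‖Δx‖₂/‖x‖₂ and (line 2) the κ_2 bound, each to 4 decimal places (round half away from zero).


0.0101
2.5049

from the listed singular values, σ₁ = 11, σ_n = 22/511
condition number: 11 ÷ (22/511) = 255.5000
bound on ‖Δx‖/‖x‖: κ·ε = 255.5000·1/102 = 2.5049
solve Ax = b  →  x = [64.0094 67.3417]
‖b‖ = 4.1231, ‖x‖ = 92.9091
Δx = A⁻¹·δb where δb = 1/102·4.1231·d; ‖Δx‖ = 0.9389
relative error = 0.0101
realised/bound (from unrounded values) ≈ 0.0040


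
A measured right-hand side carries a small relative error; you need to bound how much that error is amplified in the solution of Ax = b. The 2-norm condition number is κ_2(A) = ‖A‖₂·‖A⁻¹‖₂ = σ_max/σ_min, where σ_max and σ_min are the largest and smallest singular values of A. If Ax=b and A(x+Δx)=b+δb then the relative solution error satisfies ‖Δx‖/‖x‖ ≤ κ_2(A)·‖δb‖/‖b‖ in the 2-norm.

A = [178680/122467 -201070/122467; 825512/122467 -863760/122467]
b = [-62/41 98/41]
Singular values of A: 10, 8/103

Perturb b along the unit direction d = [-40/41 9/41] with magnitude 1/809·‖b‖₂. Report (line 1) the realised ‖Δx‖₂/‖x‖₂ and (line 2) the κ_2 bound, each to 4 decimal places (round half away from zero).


0.0017
0.1591

σ_max = 10, σ_min = 8/103
κ = σ_max/σ_min = 10/(8/103) = 128.7500
κ_2(A)·‖δb‖/‖b‖ = 0.1591
solve Ax = b  →  x = [18.7845 17.6138]
‖b‖ = 2.8284, ‖x‖ = 25.7508
with δb = [-0.0034 0.0008], A·Δx = δb → ‖Δx‖ = 0.0450
realised ‖Δx‖/‖x‖ = 0.0017
realised/bound (from unrounded values) ≈ 0.0110


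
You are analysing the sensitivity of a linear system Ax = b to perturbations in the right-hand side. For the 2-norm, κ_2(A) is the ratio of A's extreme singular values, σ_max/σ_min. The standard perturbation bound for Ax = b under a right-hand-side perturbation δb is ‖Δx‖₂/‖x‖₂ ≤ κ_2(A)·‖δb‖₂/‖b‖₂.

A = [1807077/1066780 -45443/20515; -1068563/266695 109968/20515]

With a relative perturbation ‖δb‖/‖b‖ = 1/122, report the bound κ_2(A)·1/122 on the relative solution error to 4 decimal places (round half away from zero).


AᵀA = [127424600257/6733843600 -42473072619/1683460900; -42473072619/1683460900 14158027273/420865225]; tr = 14158121465/269353744, det = 707281/16834609
eigenvalues of AᵀA: λ = (tr ± √(tr²−4·det))/2 = 841/16, 13456/16834609
σ_max=√(841/16)=(29/4), σ_min=√(13456/16834609)=(116/4103) → κ = 256.4375
κ_2(A)·‖δb‖/‖b‖ = 2.1019

2.1019


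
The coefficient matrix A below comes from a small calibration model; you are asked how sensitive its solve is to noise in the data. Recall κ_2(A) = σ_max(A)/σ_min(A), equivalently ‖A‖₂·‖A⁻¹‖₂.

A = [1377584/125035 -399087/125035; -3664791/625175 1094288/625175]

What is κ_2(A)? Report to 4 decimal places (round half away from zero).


294.2000

M = AᵀA = [210637145329/1352400625 -61435063872/1352400625; -61435063872/1352400625 17921200921/1352400625]. tr(M)=365693354/2163841, det(M)=714025/2163841
eigenvalues of AᵀA: λ = (tr ± √(tr²−4·det))/2 = 169, 4225/2163841
so κ_2 = √(169 / (4225/2163841)) = 294.2000


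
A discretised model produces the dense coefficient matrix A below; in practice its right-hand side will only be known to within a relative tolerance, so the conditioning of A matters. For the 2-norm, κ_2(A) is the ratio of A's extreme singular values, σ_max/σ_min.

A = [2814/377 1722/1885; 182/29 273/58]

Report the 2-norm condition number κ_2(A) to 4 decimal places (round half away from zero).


form AᵀA = [16072/169 30723/845; 30723/845 388521/16900] with trace 11809/100 and determinant 21609/25
solving λ² − 11809/100·λ + 21609/25 = 0 gives λ = 441/4, 196/25
so κ_2 = √((441/4) / (196/25)) = 3.7500

3.7500


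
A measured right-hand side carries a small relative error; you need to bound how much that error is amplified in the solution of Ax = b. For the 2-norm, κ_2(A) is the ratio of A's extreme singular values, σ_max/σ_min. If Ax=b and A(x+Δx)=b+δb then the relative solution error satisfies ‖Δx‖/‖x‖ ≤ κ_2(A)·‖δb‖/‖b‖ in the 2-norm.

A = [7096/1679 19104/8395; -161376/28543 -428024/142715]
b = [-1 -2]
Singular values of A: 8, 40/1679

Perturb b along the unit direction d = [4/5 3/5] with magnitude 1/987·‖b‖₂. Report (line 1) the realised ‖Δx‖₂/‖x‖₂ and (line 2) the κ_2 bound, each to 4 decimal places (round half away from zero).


largest singular value 8, smallest 40/1679
κ_2(A) = 8 / (40/1679) = 335.8000
worst-case relative error ≤ 335.8000 × 1/987 = 0.3402
solve Ax = b  →  x = [39.6162 -74.0147]
‖b‖ = 2.2361, ‖x‖ = 83.9501
δb = ε·‖b‖·d = [0.0018 0.0014]; solving A·Δx = δb gives ‖Δx‖ = 0.0951
relative error = 0.0011
realised/bound (from unrounded values) ≈ 0.0033

0.0011
0.3402


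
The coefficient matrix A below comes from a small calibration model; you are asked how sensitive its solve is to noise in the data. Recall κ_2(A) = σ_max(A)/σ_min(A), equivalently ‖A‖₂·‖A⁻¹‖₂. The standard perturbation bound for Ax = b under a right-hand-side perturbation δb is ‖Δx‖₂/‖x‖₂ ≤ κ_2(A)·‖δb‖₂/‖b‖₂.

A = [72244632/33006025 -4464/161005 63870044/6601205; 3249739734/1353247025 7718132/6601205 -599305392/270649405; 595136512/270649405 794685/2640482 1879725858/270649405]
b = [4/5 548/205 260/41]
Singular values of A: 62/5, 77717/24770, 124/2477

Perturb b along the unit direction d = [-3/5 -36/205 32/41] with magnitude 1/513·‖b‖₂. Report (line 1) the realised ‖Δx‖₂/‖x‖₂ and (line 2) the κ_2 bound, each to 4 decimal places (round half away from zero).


0.0034
0.4828

largest singular value 62/5, smallest 124/2477
κ = σ_max/σ_min = (62/5)/(124/2477) = 247.7000
κ_2(A)·‖δb‖/‖b‖ = 0.4828
solve Ax = b  →  x = [-28.7635 74.2472 6.8024]
‖b‖ = 6.9282, ‖x‖ = 79.9140
re-solving with b+δb shifts x by Δx of norm 0.2698
dividing the unrounded norms, ‖Δx‖/‖x‖ = 0.0034
so the bound overstates the realised error by a factor of ≈ 143.0290 (computed from the unrounded values)


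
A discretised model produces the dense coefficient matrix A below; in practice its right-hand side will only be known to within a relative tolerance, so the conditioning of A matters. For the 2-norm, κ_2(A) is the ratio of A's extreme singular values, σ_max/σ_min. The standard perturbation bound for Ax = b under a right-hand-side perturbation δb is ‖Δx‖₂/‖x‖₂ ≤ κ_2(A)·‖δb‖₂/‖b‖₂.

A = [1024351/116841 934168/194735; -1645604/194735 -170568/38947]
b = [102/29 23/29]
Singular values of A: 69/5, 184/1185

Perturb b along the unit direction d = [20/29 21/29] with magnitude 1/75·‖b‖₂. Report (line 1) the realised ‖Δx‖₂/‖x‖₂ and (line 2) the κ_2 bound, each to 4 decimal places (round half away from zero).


σ_max = 69/5, σ_min = 184/1185
κ_2(A) = (69/5) / (184/1185) = 88.8750
worst-case relative error ≤ 88.8750 × 1/75 = 1.1850
solve Ax = b  →  x = [-8.9642 17.1158]
‖b‖ = 3.6056, ‖x‖ = 19.3212
re-solving with b+δb shifts x by Δx of norm 0.3096
dividing the unrounded norms, ‖Δx‖/‖x‖ = 0.0160
realised/bound (from unrounded values) ≈ 0.0135

0.0160
1.1850


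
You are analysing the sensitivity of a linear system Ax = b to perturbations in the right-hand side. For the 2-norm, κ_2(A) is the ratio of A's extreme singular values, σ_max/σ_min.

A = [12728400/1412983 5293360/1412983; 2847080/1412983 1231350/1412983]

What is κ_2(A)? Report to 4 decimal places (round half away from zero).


form AᵀA = [101200494400/1187698369 42166422000/1187698369; 42166422000/1187698369 17570424100/1187698369] with trace 702786500/7027801 and determinant 640000/7027801
char-poly roots: 100 and 6400/7027801
κ_2(A) = √(λ_max/λ_min) = √(100 / (6400/7027801)) = 331.3750

331.3750


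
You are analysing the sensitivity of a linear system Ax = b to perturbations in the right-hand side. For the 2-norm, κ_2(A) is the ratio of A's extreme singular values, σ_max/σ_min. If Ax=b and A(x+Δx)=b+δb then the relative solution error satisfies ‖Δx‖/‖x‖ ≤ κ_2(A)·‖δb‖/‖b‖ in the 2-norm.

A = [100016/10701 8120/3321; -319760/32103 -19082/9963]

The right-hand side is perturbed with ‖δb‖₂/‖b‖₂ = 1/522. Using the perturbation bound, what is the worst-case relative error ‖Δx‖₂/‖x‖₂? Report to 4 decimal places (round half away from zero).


form AᵀA = [228626944/1225449 462442400/11029041; 462442400/11029041 957532324/99261369] with trace 11586148/59049 and determinant 2458624/59049
solving λ² − 11586148/59049·λ + 2458624/59049 = 0 gives λ = 196, 12544/59049
κ = σ_max/σ_min = 14/(112/243) = 30.3750
κ_2(A)·‖δb‖/‖b‖ = 0.0582

0.0582


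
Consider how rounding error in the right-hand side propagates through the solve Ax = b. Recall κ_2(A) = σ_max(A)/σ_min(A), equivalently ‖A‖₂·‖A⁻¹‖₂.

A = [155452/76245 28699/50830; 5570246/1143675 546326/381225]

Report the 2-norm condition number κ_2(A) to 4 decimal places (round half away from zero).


AᵀA = [215768274964/7739600625 20976735934/2579866875; 20976735934/2579866875 8160980641/3439822500]; tr = 1498435081/49533444, det = 366025/12383361
eigenvalues of AᵀA: λ = (tr ± √(tr²−4·det))/2 = 121/4, 12100/12383361
κ = σ_max/σ_min = (11/2)/(110/3519) = 175.9500

175.9500


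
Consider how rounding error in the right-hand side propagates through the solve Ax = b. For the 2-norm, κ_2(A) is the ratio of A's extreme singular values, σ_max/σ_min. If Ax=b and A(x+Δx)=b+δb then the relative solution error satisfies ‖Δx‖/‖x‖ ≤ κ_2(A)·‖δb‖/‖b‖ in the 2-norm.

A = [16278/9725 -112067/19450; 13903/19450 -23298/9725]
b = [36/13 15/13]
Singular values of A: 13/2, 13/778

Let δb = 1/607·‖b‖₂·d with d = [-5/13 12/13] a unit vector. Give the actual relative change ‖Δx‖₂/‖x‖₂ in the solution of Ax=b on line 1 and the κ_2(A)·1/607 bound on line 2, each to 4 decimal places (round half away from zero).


0.6409
0.6409

from the listed singular values, σ₁ = 13/2, σ_n = 13/778
κ_2(A) = (13/2) / (13/778) = 389.0000
perturbation bound = 389.0000·1/607 = 0.6409
solve Ax = b  →  x = [0.1292 -0.4431]
2-norm of b is 3.0000; of x, 0.4615
Δx = A⁻¹·δb where δb = 1/607·3.0000·d; ‖Δx‖ = 0.2958
dividing the unrounded norms, ‖Δx‖/‖x‖ = 0.6409
tightness: 0.6409 against a bound of 0.6409; the bound is attained (ratio 1)


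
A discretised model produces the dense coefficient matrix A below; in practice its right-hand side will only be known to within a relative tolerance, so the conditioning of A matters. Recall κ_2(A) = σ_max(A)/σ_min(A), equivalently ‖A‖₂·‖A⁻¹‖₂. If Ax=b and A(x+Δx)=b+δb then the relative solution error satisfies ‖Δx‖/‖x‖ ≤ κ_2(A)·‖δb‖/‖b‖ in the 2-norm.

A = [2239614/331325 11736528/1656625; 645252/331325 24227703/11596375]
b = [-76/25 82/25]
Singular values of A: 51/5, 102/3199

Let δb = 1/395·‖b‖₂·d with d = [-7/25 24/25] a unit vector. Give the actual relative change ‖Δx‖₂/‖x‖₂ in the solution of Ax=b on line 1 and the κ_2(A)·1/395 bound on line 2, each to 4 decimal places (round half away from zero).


largest singular value 51/5, smallest 102/3199
κ = σ_max/σ_min = (51/5)/(102/3199) = 319.9000
bound on ‖Δx‖/‖x‖: κ·ε = 319.9000·1/395 = 0.8099
solve Ax = b  →  x = [-90.9790 86.3759]
2-norm of b is 4.4721; of x, 125.4511
with δb = [-0.0032 0.0109], A·Δx = δb → ‖Δx‖ = 0.3551
realised ‖Δx‖/‖x‖ = 0.0028
so the bound overstates the realised error by a factor of ≈ 286.1276 (computed from the unrounded values)

0.0028
0.8099


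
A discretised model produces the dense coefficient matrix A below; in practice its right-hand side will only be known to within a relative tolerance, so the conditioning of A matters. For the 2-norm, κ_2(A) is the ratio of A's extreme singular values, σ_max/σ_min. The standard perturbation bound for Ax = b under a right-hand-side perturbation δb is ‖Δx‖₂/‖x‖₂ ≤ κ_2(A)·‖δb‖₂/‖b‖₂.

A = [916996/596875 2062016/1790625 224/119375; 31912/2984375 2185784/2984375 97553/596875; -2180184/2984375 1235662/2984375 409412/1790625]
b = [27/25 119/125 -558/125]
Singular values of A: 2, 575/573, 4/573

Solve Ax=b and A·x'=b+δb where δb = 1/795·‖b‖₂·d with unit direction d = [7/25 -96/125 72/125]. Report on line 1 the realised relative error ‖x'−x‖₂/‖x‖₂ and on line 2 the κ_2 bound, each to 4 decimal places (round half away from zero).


from the listed singular values, σ₁ = 2, σ_n = 4/573
κ_2(A) = 2 / (4/573) = 286.5000
bound on ‖Δx‖/‖x‖: κ·ε = 286.5000·1/795 = 0.3604
solve Ax = b  →  x = [-69.6760 94.5680 -413.3971]
2-norm of b is 4.6904; of x, 429.7616
with δb = [0.0017 -0.0045 0.0034], A·Δx = δb → ‖Δx‖ = 0.8452
relative error = 0.0020
tightness: 0.0020 against a bound of 0.3604 (unrounded ratio ≈ 0.0055)

0.0020
0.3604


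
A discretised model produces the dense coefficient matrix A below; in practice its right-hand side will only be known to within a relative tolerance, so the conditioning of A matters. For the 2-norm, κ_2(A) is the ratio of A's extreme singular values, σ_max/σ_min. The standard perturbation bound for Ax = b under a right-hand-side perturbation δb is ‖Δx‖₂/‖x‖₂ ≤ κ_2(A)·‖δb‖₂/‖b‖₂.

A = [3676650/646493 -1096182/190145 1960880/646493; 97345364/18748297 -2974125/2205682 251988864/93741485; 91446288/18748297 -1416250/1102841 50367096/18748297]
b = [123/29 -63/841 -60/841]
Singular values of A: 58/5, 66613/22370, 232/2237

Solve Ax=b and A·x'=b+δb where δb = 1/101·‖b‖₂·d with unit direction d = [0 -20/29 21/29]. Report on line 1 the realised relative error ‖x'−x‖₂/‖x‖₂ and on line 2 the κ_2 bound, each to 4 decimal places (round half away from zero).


0.3894
1.1074

σ_max = 58/5, σ_min = 232/2237
condition number: (58/5) ÷ (232/2237) = 111.8500
worst-case relative error ≤ 111.8500 × 1/101 = 1.1074
solve Ax = b  →  x = [-0.2170 -1.0106 -0.1157]
‖b‖ = 4.2426, ‖x‖ = 1.0401
re-solving with b+δb shifts x by Δx of norm 0.4050
relative error = 0.3894
realised/bound (from unrounded values) ≈ 0.3516


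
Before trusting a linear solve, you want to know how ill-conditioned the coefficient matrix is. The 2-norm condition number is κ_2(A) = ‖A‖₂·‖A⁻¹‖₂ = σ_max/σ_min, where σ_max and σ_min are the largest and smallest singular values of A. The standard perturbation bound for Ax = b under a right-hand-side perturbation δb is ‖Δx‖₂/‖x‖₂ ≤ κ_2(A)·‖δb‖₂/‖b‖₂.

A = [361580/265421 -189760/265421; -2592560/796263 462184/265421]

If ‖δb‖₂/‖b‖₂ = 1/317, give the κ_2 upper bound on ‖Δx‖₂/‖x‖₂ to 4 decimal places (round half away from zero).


AᵀA = [46733894800/3751685001 -8308165760/1250561667; -8308165760/1250561667 1477058624/416853889]; tr = 207707344/12981609, det = 25600/12981609
solving λ² − 207707344/12981609·λ + 25600/12981609 = 0 gives λ = 16, 1600/12981609
κ_2(A) = √(λ_max/λ_min) = √(16 / (1600/12981609)) = 360.3000
bound on ‖Δx‖/‖x‖: κ·ε = 360.3000·1/317 = 1.1366

1.1366


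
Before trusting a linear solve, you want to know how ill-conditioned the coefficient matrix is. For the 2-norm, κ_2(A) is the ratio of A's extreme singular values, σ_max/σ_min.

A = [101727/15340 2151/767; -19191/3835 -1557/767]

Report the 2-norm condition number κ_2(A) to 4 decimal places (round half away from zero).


AᵀA = [649643769/9412624 67667265/2353156; 67667265/2353156 7051050/588289]; tr = 4511601/55696, det = 18225/55696
solving λ² − 4511601/55696·λ + 18225/55696 = 0 gives λ = 81, 225/55696
κ_2(A) = √(λ_max/λ_min) = √(81 / (225/55696)) = 141.6000

141.6000


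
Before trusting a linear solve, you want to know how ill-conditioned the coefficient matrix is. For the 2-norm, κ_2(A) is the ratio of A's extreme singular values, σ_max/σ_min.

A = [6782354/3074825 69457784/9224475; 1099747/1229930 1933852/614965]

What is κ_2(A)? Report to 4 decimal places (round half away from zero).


AᵀA = [1267676862281/223776302500 3259410217294/167832226875; 3259410217294/167832226875 33525651235024/503496680625]; tr = 232818714721/3222378756, det = 33408400/805594689
solving λ² − 232818714721/3222378756·λ + 33408400/805594689 = 0 gives λ = 289/4, 462400/805594689
κ = σ_max/σ_min = (17/2)/(680/28383) = 354.7875

354.7875


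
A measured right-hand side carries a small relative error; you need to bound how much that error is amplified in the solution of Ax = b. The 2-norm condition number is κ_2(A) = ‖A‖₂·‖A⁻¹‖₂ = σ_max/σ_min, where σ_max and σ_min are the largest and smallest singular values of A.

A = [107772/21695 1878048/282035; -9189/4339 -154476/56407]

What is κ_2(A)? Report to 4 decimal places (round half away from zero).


162.7125

M = AᵀA = [13725747009/470673025 18299076012/470673025; 18299076012/470673025 24400208016/470673025]. tr(M)=1525038201/18826921, det(M)=4665600/18826921
char-poly roots: 81 and 57600/18826921
κ_2(A) = √(λ_max/λ_min) = √(81 / (57600/18826921)) = 162.7125


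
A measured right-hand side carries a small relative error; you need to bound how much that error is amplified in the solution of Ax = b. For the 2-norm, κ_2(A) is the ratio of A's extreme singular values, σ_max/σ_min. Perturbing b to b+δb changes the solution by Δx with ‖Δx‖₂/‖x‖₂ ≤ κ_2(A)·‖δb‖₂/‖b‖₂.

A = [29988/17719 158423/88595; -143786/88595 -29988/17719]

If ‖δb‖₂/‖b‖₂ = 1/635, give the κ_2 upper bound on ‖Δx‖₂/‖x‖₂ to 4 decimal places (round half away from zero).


M = AᵀA = [1488152324/270657725 312504948/54131545; 312504948/54131545 1640684501/270657725]. tr(M)=4315637/373321, det(M)=334084/233325625
char-poly roots: 289/25 and 1156/9333025
σ_max=√(289/25)=(17/5), σ_min=√(1156/9333025)=(34/3055) → κ = 305.5000
worst-case relative error ≤ 305.5000 × 1/635 = 0.4811

0.4811


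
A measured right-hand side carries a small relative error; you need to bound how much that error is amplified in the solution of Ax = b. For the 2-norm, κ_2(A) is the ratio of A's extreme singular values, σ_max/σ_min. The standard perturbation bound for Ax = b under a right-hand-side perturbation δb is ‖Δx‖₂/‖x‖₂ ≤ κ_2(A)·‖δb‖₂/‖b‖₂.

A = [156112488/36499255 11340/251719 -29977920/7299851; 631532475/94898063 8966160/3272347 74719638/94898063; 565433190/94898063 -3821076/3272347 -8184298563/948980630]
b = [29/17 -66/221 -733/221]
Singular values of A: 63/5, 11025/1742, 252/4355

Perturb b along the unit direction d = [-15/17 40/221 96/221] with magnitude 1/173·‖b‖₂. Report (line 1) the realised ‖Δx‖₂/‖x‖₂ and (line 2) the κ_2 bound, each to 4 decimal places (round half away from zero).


σ_max = 63/5, σ_min = 252/4355
κ = σ_max/σ_min = (63/5)/(252/4355) = 217.7500
bound on ‖Δx‖/‖x‖: κ·ε = 217.7500·1/173 = 1.2587
solve Ax = b  →  x = [-16.8448 45.8202 -17.4569]
2-norm of b is 3.7417; of x, 51.8457
re-solving with b+δb shifts x by Δx of norm 0.3738
dividing the unrounded norms, ‖Δx‖/‖x‖ = 0.0072
so the bound overstates the realised error by a factor of ≈ 174.5900 (computed from the unrounded values)

0.0072
1.2587


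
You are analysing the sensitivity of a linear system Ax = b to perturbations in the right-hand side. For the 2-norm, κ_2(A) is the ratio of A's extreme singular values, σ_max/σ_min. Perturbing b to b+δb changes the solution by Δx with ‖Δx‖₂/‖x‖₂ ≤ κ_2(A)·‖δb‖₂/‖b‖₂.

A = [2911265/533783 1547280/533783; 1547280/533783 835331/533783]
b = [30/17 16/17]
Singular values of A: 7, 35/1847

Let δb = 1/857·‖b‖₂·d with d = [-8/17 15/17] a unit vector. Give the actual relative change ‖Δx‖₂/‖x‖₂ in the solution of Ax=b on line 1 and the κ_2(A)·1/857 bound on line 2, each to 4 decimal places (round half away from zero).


σ_max = 7, σ_min = 35/1847
κ = σ_max/σ_min = 7/(35/1847) = 369.4000
κ_2(A)·‖δb‖/‖b‖ = 0.4310
solve Ax = b  →  x = [0.2521 0.1345]
‖b‖₂ = 2.0000 and ‖x‖₂ = 0.2857
δb = ε·‖b‖·d = [-0.0011 0.0021]; solving A·Δx = δb gives ‖Δx‖ = 0.1232
dividing the unrounded norms, ‖Δx‖/‖x‖ = 0.4310
tightness: 0.4310 against a bound of 0.4310; the bound is attained (ratio 1)

0.4310
0.4310


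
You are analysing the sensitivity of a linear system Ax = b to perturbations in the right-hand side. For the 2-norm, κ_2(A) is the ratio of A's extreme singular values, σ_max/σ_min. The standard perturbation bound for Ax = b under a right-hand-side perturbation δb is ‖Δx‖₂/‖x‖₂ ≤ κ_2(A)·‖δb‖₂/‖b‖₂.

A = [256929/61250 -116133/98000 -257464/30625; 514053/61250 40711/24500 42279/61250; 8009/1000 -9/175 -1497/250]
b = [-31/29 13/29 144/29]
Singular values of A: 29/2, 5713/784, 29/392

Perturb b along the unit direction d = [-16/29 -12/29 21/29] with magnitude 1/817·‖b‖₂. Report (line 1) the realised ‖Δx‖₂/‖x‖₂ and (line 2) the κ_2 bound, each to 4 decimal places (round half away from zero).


0.0016
0.2399

largest singular value 29/2, smallest 29/392
κ = σ_max/σ_min = (29/2)/(29/392) = 196.0000
worst-case relative error ≤ 196.0000 × 1/817 = 0.2399
solve Ax = b  →  x = [9.3281 -51.8678 12.0927]
2-norm of b is 5.0990; of x, 54.0695
re-solving with b+δb shifts x by Δx of norm 0.0844
dividing the unrounded norms, ‖Δx‖/‖x‖ = 0.0016
realised/bound (from unrounded values) ≈ 0.0065


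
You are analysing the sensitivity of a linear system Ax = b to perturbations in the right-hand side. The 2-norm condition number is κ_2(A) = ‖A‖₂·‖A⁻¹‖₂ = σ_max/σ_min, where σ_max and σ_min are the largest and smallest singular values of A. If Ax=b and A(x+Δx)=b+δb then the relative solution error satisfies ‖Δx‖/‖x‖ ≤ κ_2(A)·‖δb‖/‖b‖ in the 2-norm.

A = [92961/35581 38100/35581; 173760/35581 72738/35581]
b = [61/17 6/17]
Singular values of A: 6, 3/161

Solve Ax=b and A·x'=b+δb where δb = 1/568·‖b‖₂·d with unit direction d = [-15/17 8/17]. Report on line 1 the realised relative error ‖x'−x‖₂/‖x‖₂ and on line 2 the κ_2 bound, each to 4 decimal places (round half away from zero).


from the listed singular values, σ₁ = 6, σ_n = 3/161
κ_2(A) = 6 / (3/161) = 322.0000
worst-case relative error ≤ 322.0000 × 1/568 = 0.5669
solve Ax = b  →  x = [62.2308 -148.4872]
2-norm of b is 3.6056; of x, 161.0003
δb = ε·‖b‖·d = [-0.0056 0.0030]; solving A·Δx = δb gives ‖Δx‖ = 0.3407
dividing the unrounded norms, ‖Δx‖/‖x‖ = 0.0021
so the bound overstates the realised error by a factor of ≈ 267.9208 (computed from the unrounded values)

0.0021
0.5669


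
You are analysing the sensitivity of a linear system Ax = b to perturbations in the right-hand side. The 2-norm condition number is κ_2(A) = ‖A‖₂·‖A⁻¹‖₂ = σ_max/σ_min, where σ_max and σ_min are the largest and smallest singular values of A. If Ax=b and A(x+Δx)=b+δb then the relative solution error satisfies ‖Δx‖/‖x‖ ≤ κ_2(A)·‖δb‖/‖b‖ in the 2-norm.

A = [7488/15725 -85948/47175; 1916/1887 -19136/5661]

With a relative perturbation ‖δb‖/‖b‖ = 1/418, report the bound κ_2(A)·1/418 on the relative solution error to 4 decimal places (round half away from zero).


AᵀA = [9685264/7700625 -99334144/23101875; -99334144/23101875 1021972624/69305625]; tr = 1774624/110889, det = 6400/110889
solving λ² − 1774624/110889·λ + 6400/110889 = 0 gives λ = 16, 400/110889
so κ_2 = √(16 / (400/110889)) = 66.6000
bound on ‖Δx‖/‖x‖: κ·ε = 66.6000·1/418 = 0.1593

0.1593


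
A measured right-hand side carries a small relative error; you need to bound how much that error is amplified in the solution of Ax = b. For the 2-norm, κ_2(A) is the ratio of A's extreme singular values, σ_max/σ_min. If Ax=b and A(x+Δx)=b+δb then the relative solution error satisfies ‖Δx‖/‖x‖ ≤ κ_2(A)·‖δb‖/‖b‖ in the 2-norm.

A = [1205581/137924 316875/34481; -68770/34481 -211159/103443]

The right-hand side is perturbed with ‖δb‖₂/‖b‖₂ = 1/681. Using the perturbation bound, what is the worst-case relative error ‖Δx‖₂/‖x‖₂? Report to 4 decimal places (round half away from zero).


0.5110

M = AᵀA = [909633881/11316496 716324245/8487372; 716324245/8487372 564114226/6365529]. tr(M)=20466745/121104, det(M)=28561/121104
λ_max, λ_min = (20466745/121104 ± √418873815489649/14666178816)/2 = 169, 169/121104
κ_2(A) = √(λ_max/λ_min) = √(169 / (169/121104)) = 348.0000
perturbation bound = 348.0000·1/681 = 0.5110


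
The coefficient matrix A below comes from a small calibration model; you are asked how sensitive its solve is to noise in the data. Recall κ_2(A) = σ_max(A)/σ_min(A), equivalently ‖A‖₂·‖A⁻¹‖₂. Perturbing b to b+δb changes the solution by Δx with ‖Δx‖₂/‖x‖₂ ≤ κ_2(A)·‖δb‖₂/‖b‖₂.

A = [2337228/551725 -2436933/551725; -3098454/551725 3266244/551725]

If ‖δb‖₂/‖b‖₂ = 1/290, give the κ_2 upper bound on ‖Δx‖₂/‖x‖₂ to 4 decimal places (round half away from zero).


form AᵀA = [602522076564/12176019025 -126527798628/2435203805; -126527798628/2435203805 664279692561/12176019025] with trace 60252165/579121 and determinant 27060804/361950625
eigenvalues of AᵀA: λ = (tr ± √(tr²−4·det))/2 = 2601/25, 10404/14478025
κ_2(A) = √(λ_max/λ_min) = √((2601/25) / (10404/14478025)) = 380.5000
perturbation bound = 380.5000·1/290 = 1.3121

1.3121
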